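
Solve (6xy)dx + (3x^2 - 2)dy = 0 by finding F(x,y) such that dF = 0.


Check exactness: ∂M/∂y = 6x and ∂N/∂x = 6x; equal, so the equation is exact.
Integrate M with respect to x (treating y as constant): ∫M dx = 3x^2y + h(y).
Differentiate w.r.t. y and set equal to N: the x-dependent terms already match, leaving h'(y) = -2. Integrate: h(y) = -2y.
So F(x,y) = 3x^2y - 2y.
General solution: 3x^2y - 2y = C.


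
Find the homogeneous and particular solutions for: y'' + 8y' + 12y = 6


Characteristic roots of r² + 8r + 12 = 0 are -6, -2.
y_h = C₁e^(-6x) + C₂e^(-2x).
Constant forcing; try y_p = A. Then 12A = 6 ⇒ A = 1/2.
General solution: y = C₁e^(-6x) + C₂e^(-2x) + 1/2.


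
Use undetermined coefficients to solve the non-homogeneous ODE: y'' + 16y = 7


Homogeneous part: r² + 16 = 0 ⇒ r = ±4i, so y_h = C₁cos(4x) + C₂sin(4x).
Try constant y_p = A; plug in: 16A = 7 ⇒ A = 7/16.
General solution: y = C₁cos(4x) + C₂sin(4x) + 7/16.


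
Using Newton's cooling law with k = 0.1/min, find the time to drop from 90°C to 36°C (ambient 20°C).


From T(t) = T_a + (T₀ - T_a)e^(-kt), set T(t) = 36:
(36 - 20) / (90 - 20) = e^(-0.1t), so t = -ln(0.229)/0.1 ≈ 14.8 minutes.


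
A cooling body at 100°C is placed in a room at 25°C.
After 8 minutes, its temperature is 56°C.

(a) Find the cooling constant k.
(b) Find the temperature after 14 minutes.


Newton's law: T(t) = T_a + (T₀ - T_a)e^(-kt).
(a) Use T(8) = 56: (56 - 25)/(100 - 25) = e^(-k·8), so k = -ln(0.413)/8 ≈ 0.1104.
(b) Apply k to t = 14: T(14) = 25 + (75)e^(-1.546) ≈ 41.0°C.


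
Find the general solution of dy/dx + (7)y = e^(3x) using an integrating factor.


P(x) = 7 ⇒ μ = e^(7x).
(μ y)' = e^(10x) ⇒ μ y = e^(10x)/10 + C.
Divide by μ: y = (1/10)e^(3x) + Ce^(-7x).


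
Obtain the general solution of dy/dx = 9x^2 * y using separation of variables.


Separate variables: dy/y = 9x^2 dx.
Integrate: ln|y| = 3x^3 + C₀.
Exponentiate: y = Ce^(3x^3).


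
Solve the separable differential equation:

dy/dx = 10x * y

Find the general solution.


Separate variables: dy/y = 10x dx.
Integrate: ln|y| = 5x^2 + C₀.
Exponentiate: y = Ce^(5x^2).


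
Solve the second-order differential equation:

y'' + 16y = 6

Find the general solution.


Homogeneous part: r² + 16 = 0 ⇒ r = ±4i, so y_h = C₁cos(4x) + C₂sin(4x).
Try constant y_p = A; plug in: 16A = 6 ⇒ A = 3/8.
General solution: y = C₁cos(4x) + C₂sin(4x) + 3/8.


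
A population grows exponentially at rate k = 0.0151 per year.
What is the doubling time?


Exponential growth: P(t) = P₀ e^(0.0151t). Set P(t)/P₀ = 2: e^(0.0151t) = 2.
Solve: t = ln(2)/0.0151 ≈ 45.90 years.


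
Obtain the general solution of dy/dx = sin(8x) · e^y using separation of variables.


Separate: e^(-y) dy = sin(8x) dx.
Integrate: -e^(-y) = -(1/8)cos(8x) + C₀.
Rearrange: e^(-y) = (1/8)cos(8x) + C.


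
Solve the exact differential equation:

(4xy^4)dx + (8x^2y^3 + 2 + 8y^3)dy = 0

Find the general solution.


Check exactness: ∂M/∂y = 16xy^3 and ∂N/∂x = 16xy^3; equal, so the equation is exact.
Integrate M with respect to x (treating y as constant): ∫M dx = 2x^2y^4 + h(y).
Differentiate w.r.t. y and set equal to N: the x-dependent terms already match, leaving h'(y) = 2 + 8y^3. Integrate: h(y) = 2y + 2y^4.
So F(x,y) = 2x^2y^4 + 2y + 2y^4.
General solution: 2x^2y^4 + 2y + 2y^4 = C.


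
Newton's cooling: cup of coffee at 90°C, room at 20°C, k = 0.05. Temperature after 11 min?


Newton's law: dT/dt = -k(T - T_a) has solution T(t) = T_a + (T₀ - T_a)e^(-kt).
Plug in T_a = 20, T₀ = 90, k = 0.05, t = 11: T(11) = 20 + (70)e^(-0.55) ≈ 60.4°C.


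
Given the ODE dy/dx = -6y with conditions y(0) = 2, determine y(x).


General solution of y' = -6y is y = Ce^(-6x).
Apply y(0) = 2: C = 2.
Particular solution: y = 2e^(-6x).


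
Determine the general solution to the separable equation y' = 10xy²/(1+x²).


Separate: dy/y² = 10x/(1+x²) dx.
Integrate LHS: ∫ dy/y² = -1/y.
Integrate RHS via u = 1+x²: 5ln(1+x²) + C.
Result: -1/y = 5ln(1+x²) + C.


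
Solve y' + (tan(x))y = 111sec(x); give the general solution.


P(x) = tan(x) ⇒ μ = e^(∫tan(x)dx) = sec(x).
(sec(x) y)' = 111sec²(x) ⇒ sec(x) y = 111tan(x) + C.
Multiply by cos(x): y = 111sin(x) + C·cos(x).


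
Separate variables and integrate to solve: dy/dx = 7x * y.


Separate variables: dy/y = 7x dx.
Integrate: ln|y| = (7/2)x^2 + C₀.
Exponentiate: y = Ce^((7/2)x^2).


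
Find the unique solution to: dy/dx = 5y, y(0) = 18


General solution of y' = 5y is y = Ce^(5x).
Apply y(0) = 18: C = 18.
Particular solution: y = 18e^(5x).


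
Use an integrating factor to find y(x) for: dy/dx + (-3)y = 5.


P(x) = -3 ⇒ μ = e^(-3x).
(μ y)' = 5e^(-3x) ⇒ μ y = -(5/3)e^(-3x) + C.
Divide by μ: y = -5/3 + Ce^(3x).


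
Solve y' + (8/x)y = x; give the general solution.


P(x) = 8/x ⇒ μ = x^8.
(x^8 y)' = x^9 ⇒ x^8 y = x^10/(10) + C.
Solve for y: y = (1/10)x^2 + C/x^8.


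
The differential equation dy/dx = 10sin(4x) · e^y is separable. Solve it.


Separate: e^(-y) dy = 10sin(4x) dx.
Integrate: -e^(-y) = -(5/2)cos(4x) + C₀.
Rearrange: e^(-y) = (5/2)cos(4x) + C.


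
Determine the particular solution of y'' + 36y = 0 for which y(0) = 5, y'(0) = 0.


Characteristic roots of r² + 36 = 0 are ±6i, so y = C₁cos(6x) + C₂sin(6x).
Apply y(0) = 5: C₁ = 5. Differentiate and apply y'(0) = 0: 6·C₂ = 0, so C₂ = 0.
Particular solution: y = 5cos(6x).


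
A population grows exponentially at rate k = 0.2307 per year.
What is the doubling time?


Exponential growth: P(t) = P₀ e^(0.2307t). Set P(t)/P₀ = 2: e^(0.2307t) = 2.
Solve: t = ln(2)/0.2307 ≈ 3.00 years.


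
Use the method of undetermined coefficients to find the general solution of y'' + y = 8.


Homogeneous part: r² + 1 = 0 ⇒ r = ±1i, so y_h = C₁cos(x) + C₂sin(x).
Try constant y_p = A; plug in: 1A = 8 ⇒ A = 8.
General solution: y = C₁cos(x) + C₂sin(x) + 8.


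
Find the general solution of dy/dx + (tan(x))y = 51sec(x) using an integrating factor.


P(x) = tan(x) ⇒ μ = e^(∫tan(x)dx) = sec(x).
(sec(x) y)' = 51sec²(x) ⇒ sec(x) y = 51tan(x) + C.
Multiply by cos(x): y = 51sin(x) + C·cos(x).


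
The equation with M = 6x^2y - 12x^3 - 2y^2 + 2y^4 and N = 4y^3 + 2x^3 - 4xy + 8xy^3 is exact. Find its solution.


Check exactness: ∂M/∂y = 6x^2 - 4y + 8y^3 and ∂N/∂x = 6x^2 - 4y + 8y^3; equal, so the equation is exact.
Integrate M with respect to x (treating y as constant): ∫M dx = 2x^3y - 3x^4 - 2xy^2 + 2xy^4 + h(y).
Differentiate w.r.t. y and set equal to N: the x-dependent terms already match, leaving h'(y) = 4y^3. Integrate: h(y) = y^4.
So F(x,y) = y^4 + 2x^3y - 3x^4 - 2xy^2 + 2xy^4.
General solution: y^4 + 2x^3y - 3x^4 - 2xy^2 + 2xy^4 = C.


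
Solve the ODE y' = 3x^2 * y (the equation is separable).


Separate variables: dy/y = 3x^2 dx.
Integrate: ln|y| = x^3 + C₀.
Exponentiate: y = Ce^(x^3).


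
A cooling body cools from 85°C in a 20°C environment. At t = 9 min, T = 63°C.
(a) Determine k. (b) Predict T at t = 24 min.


Newton's law: T(t) = T_a + (T₀ - T_a)e^(-kt).
(a) Use T(9) = 63: (63 - 20)/(85 - 20) = e^(-k·9), so k = -ln(0.662)/9 ≈ 0.0459.
(b) Apply k to t = 24: T(24) = 20 + (65)e^(-1.102) ≈ 41.6°C.


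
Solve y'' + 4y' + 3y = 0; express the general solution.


Characteristic equation: r² + 4r + 3 = 0.
Factor: (r + 1)(r + 3) = 0 ⇒ r = -1, -3 (distinct real).
General solution: y = C₁e^(-x) + C₂e^(-3x).


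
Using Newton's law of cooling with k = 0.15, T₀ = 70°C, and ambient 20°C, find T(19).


Newton's law: dT/dt = -k(T - T_a) has solution T(t) = T_a + (T₀ - T_a)e^(-kt).
Plug in T_a = 20, T₀ = 70, k = 0.15, t = 19: T(19) = 20 + (50)e^(-2.85) ≈ 22.9°C.


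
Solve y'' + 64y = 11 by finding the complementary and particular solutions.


Homogeneous part: r² + 64 = 0 ⇒ r = ±8i, so y_h = C₁cos(8x) + C₂sin(8x).
Try constant y_p = A; plug in: 64A = 11 ⇒ A = 11/64.
General solution: y = C₁cos(8x) + C₂sin(8x) + 11/64.


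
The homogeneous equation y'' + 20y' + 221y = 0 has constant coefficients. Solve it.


Characteristic equation: r² + 20r + 221 = 0.
Discriminant is negative; roots r = -10 ± 11i (complex conjugate pair).
General solution uses e^(α x)(C₁ cos(β x) + C₂ sin(β x)): y = e^(-10x)(C₁cos(11x) + C₂sin(11x)).


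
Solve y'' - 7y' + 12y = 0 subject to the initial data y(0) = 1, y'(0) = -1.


Characteristic roots of r² - 7r + 12 = 0 are 3, 4.
General solution y = c₁ e^(3x) + c₂ e^(4x).
Apply y(0) = 1: c₁ + c₂ = 1. Apply y'(0) = -1: 3 c₁ + 4 c₂ = -1.
Solve: c₁ = 5, c₂ = -4.
Particular solution: y = 5e^(3x) - 4e^(4x).


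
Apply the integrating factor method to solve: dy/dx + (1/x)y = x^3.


P(x) = 1/x ⇒ μ = x^1.
(x^1 y)' = x^1·x^3 = x^4.
Integrate: x^1 y = x^5/(5) + C.
Solve for y: y = (1/5)x^4 + C/x^1.


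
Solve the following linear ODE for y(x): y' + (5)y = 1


P(x) = 5, Q(x) = 1; integrating factor μ = e^(5x).
(μ y)' = e^(5x) ⇒ μ y = (1/5)e^(5x) + C.
Divide by μ: y = 1/5 + Ce^(-5x).


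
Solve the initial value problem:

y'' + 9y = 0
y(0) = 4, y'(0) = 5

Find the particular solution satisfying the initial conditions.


Characteristic roots of r² + 9 = 0 are ±3i, so y = C₁cos(3x) + C₂sin(3x).
Apply y(0) = 4: C₁ = 4. Differentiate and apply y'(0) = 5: 3·C₂ = 5, so C₂ = 5/3.
Particular solution: y = 4cos(3x) + (5/3)sin(3x).


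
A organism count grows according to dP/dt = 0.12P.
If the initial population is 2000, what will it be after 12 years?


The ODE dP/dt = 0.12P has solution P(t) = P(0)e^(0.12t).
Substitute P(0) = 2000 and t = 12: P(12) = 2000 e^(1.44) ≈ 8441.


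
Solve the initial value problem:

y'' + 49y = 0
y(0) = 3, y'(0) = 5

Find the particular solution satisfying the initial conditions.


Characteristic roots of r² + 49 = 0 are ±7i, so y = C₁cos(7x) + C₂sin(7x).
Apply y(0) = 3: C₁ = 3. Differentiate and apply y'(0) = 5: 7·C₂ = 5, so C₂ = 5/7.
Particular solution: y = 3cos(7x) + (5/7)sin(7x).


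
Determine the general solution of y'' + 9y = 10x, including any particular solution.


Homogeneous: r² + 9 = 0 ⇒ r = ±3i, y_h = C₁cos(3x) + C₂sin(3x).
Polynomial forcing; try y_p = Ax + B. Then y_p'' + 9 y_p = 9(Ax + B) = 10x, so B = 0 and A = 10/9.
General solution: y = C₁cos(3x) + C₂sin(3x) + (10/9)x.


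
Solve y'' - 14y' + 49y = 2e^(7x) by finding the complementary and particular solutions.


Characteristic polynomial (r - 7)² = 0; repeated root r = 7.
y_h = (C₁ + C₂x)e^(7x). Forcing matches the repeated root (resonance), so try y_p = Ax² e^(7x).
Substitute and solve for A: 2A = 2, so A = 1.
General solution: y = (C₁ + C₂x + x²)e^(7x).


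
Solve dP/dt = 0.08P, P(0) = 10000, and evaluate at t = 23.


The ODE dP/dt = 0.08P has solution P(t) = P(0)e^(0.08t).
Substitute P(0) = 10000 and t = 23: P(23) = 10000 e^(1.84) ≈ 62965.


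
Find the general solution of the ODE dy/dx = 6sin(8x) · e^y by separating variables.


Separate: e^(-y) dy = 6sin(8x) dx.
Integrate: -e^(-y) = -(3/4)cos(8x) + C₀.
Rearrange: e^(-y) = (3/4)cos(8x) + C.


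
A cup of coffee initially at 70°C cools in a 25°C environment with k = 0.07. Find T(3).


Newton's law: dT/dt = -k(T - T_a) has solution T(t) = T_a + (T₀ - T_a)e^(-kt).
Plug in T_a = 25, T₀ = 70, k = 0.07, t = 3: T(3) = 25 + (45)e^(-0.21) ≈ 61.5°C.


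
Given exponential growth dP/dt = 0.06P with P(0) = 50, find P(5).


The ODE dP/dt = 0.06P has solution P(t) = P(0)e^(0.06t).
Substitute P(0) = 50 and t = 5: P(5) = 50 e^(0.30) ≈ 67.


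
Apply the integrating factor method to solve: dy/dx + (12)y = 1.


P(x) = 12, Q(x) = 1; integrating factor μ = e^(12x).
(μ y)' = e^(12x) ⇒ μ y = (1/12)e^(12x) + C.
Divide by μ: y = 1/12 + Ce^(-12x).


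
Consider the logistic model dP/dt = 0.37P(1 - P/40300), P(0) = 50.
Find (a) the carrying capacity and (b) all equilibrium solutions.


Logistic ODE dP/dt = 0.37P(1 - P/40300) has equilibria where dP/dt = 0, i.e. P = 0 or P = 40300.
The coefficient (1 - P/K) = 0 when P = K, identifying K = 40300 as the carrying capacity.
(a) K = 40300; (b) equilibria P = 0 and P = 40300.


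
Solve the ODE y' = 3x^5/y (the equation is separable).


Separate variables: y dy = 3x^5 dx.
Integrate both sides: y²/2 = (1/2)x^6 + C₀.
Multiply by 2: y² = x^6 + C.


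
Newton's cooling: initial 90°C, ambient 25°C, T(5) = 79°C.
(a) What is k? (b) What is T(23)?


Newton's law: T(t) = T_a + (T₀ - T_a)e^(-kt).
(a) Use T(5) = 79: (79 - 25)/(90 - 25) = e^(-k·5), so k = -ln(0.831)/5 ≈ 0.0371.
(b) Apply k to t = 23: T(23) = 25 + (65)e^(-0.853) ≈ 52.7°C.


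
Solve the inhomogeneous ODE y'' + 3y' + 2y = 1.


Characteristic roots of r² + 3r + 2 = 0 are -1, -2.
y_h = C₁e^(-x) + C₂e^(-2x).
Forcing exponent 0 is not a characteristic root; try y_p = A.
Substitute: A·(0 + (3)·0 + (2)) = A·2 = 1, so A = 1/2.
General solution: y = C₁e^(-x) + C₂e^(-2x) + 1/2.


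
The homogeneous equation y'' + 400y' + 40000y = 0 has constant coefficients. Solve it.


Characteristic equation: r² + 400r + 40000 = 0, i.e. (r + 200)² = 0.
Repeated root r = -200; include an x factor for the second linearly independent solution.
General solution: y = (C₁ + C₂x)e^(-200x).


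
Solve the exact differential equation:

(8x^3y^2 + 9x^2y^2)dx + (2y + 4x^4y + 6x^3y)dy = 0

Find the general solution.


Check exactness: ∂M/∂y = 16x^3y + 18x^2y and ∂N/∂x = 16x^3y + 18x^2y; equal, so the equation is exact.
Integrate M with respect to x (treating y as constant): ∫M dx = 2x^4y^2 + 3x^3y^2 + h(y).
Differentiate w.r.t. y and set equal to N: the x-dependent terms already match, leaving h'(y) = 2y. Integrate: h(y) = y^2.
So F(x,y) = y^2 + 2x^4y^2 + 3x^3y^2.
General solution: y^2 + 2x^4y^2 + 3x^3y^2 = C.


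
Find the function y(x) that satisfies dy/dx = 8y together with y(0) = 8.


General solution of y' = 8y is y = Ce^(8x).
Apply y(0) = 8: C = 8.
Particular solution: y = 8e^(8x).


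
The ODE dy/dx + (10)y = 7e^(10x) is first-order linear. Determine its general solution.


P(x) = 10 ⇒ μ = e^(10x).
(μ y)' = 7e^(20x) ⇒ μ y = (7/20)e^(20x) + C.
Divide by μ: y = (7/20)e^(10x) + Ce^(-10x).


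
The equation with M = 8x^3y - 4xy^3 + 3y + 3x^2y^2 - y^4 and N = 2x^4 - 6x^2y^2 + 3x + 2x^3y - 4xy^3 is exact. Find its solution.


Check exactness: ∂M/∂y = 8x^3 - 12xy^2 + 3 + 6x^2y - 4y^3 and ∂N/∂x = 8x^3 - 12xy^2 + 3 + 6x^2y - 4y^3; equal, so the equation is exact.
Integrate M with respect to x (treating y as constant): ∫M dx = 2x^4y - 2x^2y^3 + 3xy + x^3y^2 - xy^4 + h(y).
Differentiate w.r.t. y and set equal to N: all terms match, so h'(y) = 0 and h is a constant absorbed into C.
General solution: 2x^4y - 2x^2y^3 + 3xy + x^3y^2 - xy^4 = C.


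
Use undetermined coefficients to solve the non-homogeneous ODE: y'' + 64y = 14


Homogeneous part: r² + 64 = 0 ⇒ r = ±8i, so y_h = C₁cos(8x) + C₂sin(8x).
Try constant y_p = A; plug in: 64A = 14 ⇒ A = 7/32.
General solution: y = C₁cos(8x) + C₂sin(8x) + 7/32.


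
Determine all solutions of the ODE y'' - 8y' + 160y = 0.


Characteristic equation: r² - 8r + 160 = 0.
Discriminant is negative; roots r = 4 ± 12i (complex conjugate pair).
General solution uses e^(α x)(C₁ cos(β x) + C₂ sin(β x)): y = e^(4x)(C₁cos(12x) + C₂sin(12x)).


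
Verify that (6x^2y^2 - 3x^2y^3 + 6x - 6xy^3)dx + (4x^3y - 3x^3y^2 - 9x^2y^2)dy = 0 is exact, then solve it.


Check exactness: ∂M/∂y = 12x^2y - 9x^2y^2 - 18xy^2 and ∂N/∂x = 12x^2y - 9x^2y^2 - 18xy^2; equal, so the equation is exact.
Integrate M with respect to x (treating y as constant): ∫M dx = 2x^3y^2 - x^3y^3 + 3x^2 - 3x^2y^3 + h(y).
Differentiate w.r.t. y and set equal to N: all terms match, so h'(y) = 0 and h is a constant absorbed into C.
General solution: 2x^3y^2 - x^3y^3 + 3x^2 - 3x^2y^3 = C.


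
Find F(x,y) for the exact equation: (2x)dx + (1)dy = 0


Check exactness: ∂M/∂y = 0 and ∂N/∂x = 0; equal, so the equation is exact.
Integrate M with respect to x (treating y as constant): ∫M dx = x^2 + h(y).
Differentiate w.r.t. y and set equal to N: the x-dependent terms already match, leaving h'(y) = 1. Integrate: h(y) = y.
So F(x,y) = y + x^2.
General solution: y + x^2 = C.


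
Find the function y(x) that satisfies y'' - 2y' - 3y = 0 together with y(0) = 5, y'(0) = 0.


Characteristic roots of r² - 2r - 3 = 0 are -1, 3.
General solution y = c₁ e^(-x) + c₂ e^(3x).
Apply y(0) = 5: c₁ + c₂ = 5. Apply y'(0) = 0: -1 c₁ + 3 c₂ = 0.
Solve: c₁ = 15/4, c₂ = 5/4.
Particular solution: y = (15/4)e^(-x) + (5/4)e^(3x).


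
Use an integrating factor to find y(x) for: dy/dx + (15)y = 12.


P(x) = 15, Q(x) = 12; integrating factor μ = e^(15x).
(μ y)' = 12e^(15x) ⇒ μ y = (4/5)e^(15x) + C.
Divide by μ: y = 4/5 + Ce^(-15x).


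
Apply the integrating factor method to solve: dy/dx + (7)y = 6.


P(x) = 7, Q(x) = 6; integrating factor μ = e^(7x).
(μ y)' = 6e^(7x) ⇒ μ y = (6/7)e^(7x) + C.
Divide by μ: y = 6/7 + Ce^(-7x).


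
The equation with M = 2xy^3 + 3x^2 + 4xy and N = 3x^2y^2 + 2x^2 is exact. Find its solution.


Check exactness: ∂M/∂y = 6xy^2 + 4x and ∂N/∂x = 6xy^2 + 4x; equal, so the equation is exact.
Integrate M with respect to x (treating y as constant): ∫M dx = x^2y^3 + x^3 + 2x^2y + h(y).
Differentiate w.r.t. y and set equal to N: all terms match, so h'(y) = 0 and h is a constant absorbed into C.
General solution: x^2y^3 + x^3 + 2x^2y = C.


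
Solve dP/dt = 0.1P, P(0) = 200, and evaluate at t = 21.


The ODE dP/dt = 0.1P has solution P(t) = P(0)e^(0.1t).
Substitute P(0) = 200 and t = 21: P(21) = 200 e^(2.10) ≈ 1633.


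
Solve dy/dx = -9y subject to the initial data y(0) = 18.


General solution of y' = -9y is y = Ce^(-9x).
Apply y(0) = 18: C = 18.
Particular solution: y = 18e^(-9x).


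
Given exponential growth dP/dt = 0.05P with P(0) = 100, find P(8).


The ODE dP/dt = 0.05P has solution P(t) = P(0)e^(0.05t).
Substitute P(0) = 100 and t = 8: P(8) = 100 e^(0.40) ≈ 149.


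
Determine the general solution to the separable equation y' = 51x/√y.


Separate: √y dy = 51x dx.
Integrate: (2/3)y^(3/2) = (51/2)x² + C.


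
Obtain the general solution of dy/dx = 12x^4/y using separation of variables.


Separate variables: y dy = 12x^4 dx.
Integrate both sides: y²/2 = (12/5)x^5 + C₀.
Multiply by 2: y² = (24/5)x^5 + C.


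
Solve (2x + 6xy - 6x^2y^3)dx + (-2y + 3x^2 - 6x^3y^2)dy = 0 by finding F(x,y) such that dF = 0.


Check exactness: ∂M/∂y = 6x - 18x^2y^2 and ∂N/∂x = 6x - 18x^2y^2; equal, so the equation is exact.
Integrate M with respect to x (treating y as constant): ∫M dx = x^2 + 3x^2y - 2x^3y^3 + h(y).
Differentiate w.r.t. y and set equal to N: the x-dependent terms already match, leaving h'(y) = -2y. Integrate: h(y) = -y^2.
So F(x,y) = x^2 - y^2 + 3x^2y - 2x^3y^3.
General solution: x^2 - y^2 + 3x^2y - 2x^3y^3 = C.


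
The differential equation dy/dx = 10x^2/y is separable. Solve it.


Separate variables: y dy = 10x^2 dx.
Integrate both sides: y²/2 = (10/3)x^3 + C₀.
Multiply by 2: y² = (20/3)x^3 + C.


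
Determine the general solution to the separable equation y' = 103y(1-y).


Separate: dy/[y(1-y)] = 103 dx.
Partial fractions: 1/[y(1-y)] = 1/y + 1/(1-y).
Integrate: ln|y/(1-y)| = 103x + C₀.
Solve for y: y = 1/(1 + Ce^(-103x)).


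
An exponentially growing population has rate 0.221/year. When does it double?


Exponential growth: P(t) = P₀ e^(0.221t). Set P(t)/P₀ = 2: e^(0.221t) = 2.
Solve: t = ln(2)/0.221 ≈ 3.14 years.


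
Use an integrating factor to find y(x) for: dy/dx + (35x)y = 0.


P(x) = 35x ⇒ μ = e^((35/2)x²).
Q(x) = 0 so μ y is constant: y = Ce^(-(35/2)x²).


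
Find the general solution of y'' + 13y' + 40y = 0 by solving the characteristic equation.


Characteristic equation: r² + 13r + 40 = 0.
Factor: (r + 8)(r + 5) = 0 ⇒ r = -8, -5 (distinct real).
General solution: y = C₁e^(-8x) + C₂e^(-5x).


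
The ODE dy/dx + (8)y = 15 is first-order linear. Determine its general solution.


P(x) = 8, Q(x) = 15; integrating factor μ = e^(8x).
(μ y)' = 15e^(8x) ⇒ μ y = (15/8)e^(8x) + C.
Divide by μ: y = 15/8 + Ce^(-8x).


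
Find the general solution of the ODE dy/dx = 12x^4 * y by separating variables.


Separate variables: dy/y = 12x^4 dx.
Integrate: ln|y| = (12/5)x^5 + C₀.
Exponentiate: y = Ce^((12/5)x^5).


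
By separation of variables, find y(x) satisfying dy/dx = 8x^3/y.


Separate variables: y dy = 8x^3 dx.
Integrate both sides: y²/2 = 2x^4 + C₀.
Multiply by 2: y² = 4x^4 + C.


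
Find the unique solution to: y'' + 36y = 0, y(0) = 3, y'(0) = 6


Characteristic roots of r² + 36 = 0 are ±6i, so y = C₁cos(6x) + C₂sin(6x).
Apply y(0) = 3: C₁ = 3. Differentiate and apply y'(0) = 6: 6·C₂ = 6, so C₂ = 1.
Particular solution: y = 3cos(6x) + sin(6x).


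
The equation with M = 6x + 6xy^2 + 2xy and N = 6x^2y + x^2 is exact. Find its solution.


Check exactness: ∂M/∂y = 12xy + 2x and ∂N/∂x = 12xy + 2x; equal, so the equation is exact.
Integrate M with respect to x (treating y as constant): ∫M dx = 3x^2 + 3x^2y^2 + x^2y + h(y).
Differentiate w.r.t. y and set equal to N: all terms match, so h'(y) = 0 and h is a constant absorbed into C.
General solution: 3x^2 + 3x^2y^2 + x^2y = C.


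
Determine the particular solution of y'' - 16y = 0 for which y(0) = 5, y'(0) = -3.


Characteristic roots of r² - 16 = 0 are 4, -4.
General solution y = c₁ e^(4x) + c₂ e^(-4x).
Apply y(0) = 5: c₁ + c₂ = 5. Apply y'(0) = -3: 4 c₁ - 4 c₂ = -3.
Solve: c₁ = 17/8, c₂ = 23/8.
Particular solution: y = (17/8)e^(4x) + (23/8)e^(-4x).


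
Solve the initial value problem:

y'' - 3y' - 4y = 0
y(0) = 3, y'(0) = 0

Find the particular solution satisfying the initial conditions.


Characteristic roots of r² - 3r - 4 = 0 are -1, 4.
General solution y = c₁ e^(-x) + c₂ e^(4x).
Apply y(0) = 3: c₁ + c₂ = 3. Apply y'(0) = 0: -1 c₁ + 4 c₂ = 0.
Solve: c₁ = 12/5, c₂ = 3/5.
Particular solution: y = (12/5)e^(-x) + (3/5)e^(4x).


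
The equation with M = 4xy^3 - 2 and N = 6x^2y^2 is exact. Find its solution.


Check exactness: ∂M/∂y = 12xy^2 and ∂N/∂x = 12xy^2; equal, so the equation is exact.
Integrate M with respect to x (treating y as constant): ∫M dx = 2x^2y^3 - 2x + h(y).
Differentiate w.r.t. y and set equal to N: all terms match, so h'(y) = 0 and h is a constant absorbed into C.
General solution: 2x^2y^3 - 2x = C.


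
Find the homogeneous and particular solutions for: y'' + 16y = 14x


Homogeneous: r² + 16 = 0 ⇒ r = ±4i, y_h = C₁cos(4x) + C₂sin(4x).
Polynomial forcing; try y_p = Ax + B. Then y_p'' + 16 y_p = 16(Ax + B) = 14x, so B = 0 and A = 7/8.
General solution: y = C₁cos(4x) + C₂sin(4x) + (7/8)x.


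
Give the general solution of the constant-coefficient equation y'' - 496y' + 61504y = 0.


Characteristic equation: r² - 496r + 61504 = 0, i.e. (r - 248)² = 0.
Repeated root r = 248; include an x factor for the second linearly independent solution.
General solution: y = (C₁ + C₂x)e^(248x).


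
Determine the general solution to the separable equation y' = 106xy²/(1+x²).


Separate: dy/y² = 106x/(1+x²) dx.
Integrate LHS: ∫ dy/y² = -1/y.
Integrate RHS via u = 1+x²: 53ln(1+x²) + C.
Result: -1/y = 53ln(1+x²) + C.


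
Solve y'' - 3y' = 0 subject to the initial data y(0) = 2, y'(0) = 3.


Characteristic roots of r² - 3r = 0 are 3, 0.
General solution y = c₁ e^(3x) + c₂.
Apply y(0) = 2: c₁ + c₂ = 2. Apply y'(0) = 3: 3 c₁ + 0 c₂ = 3.
Solve: c₁ = 1, c₂ = 1.
Particular solution: y = e^(3x) + 1.


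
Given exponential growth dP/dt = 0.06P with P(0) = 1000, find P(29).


The ODE dP/dt = 0.06P has solution P(t) = P(0)e^(0.06t).
Substitute P(0) = 1000 and t = 29: P(29) = 1000 e^(1.74) ≈ 5697.


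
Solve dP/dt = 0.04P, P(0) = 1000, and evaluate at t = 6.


The ODE dP/dt = 0.04P has solution P(t) = P(0)e^(0.04t).
Substitute P(0) = 1000 and t = 6: P(6) = 1000 e^(0.24) ≈ 1271.


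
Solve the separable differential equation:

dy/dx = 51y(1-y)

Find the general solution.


Separate: dy/[y(1-y)] = 51 dx.
Partial fractions: 1/[y(1-y)] = 1/y + 1/(1-y).
Integrate: ln|y/(1-y)| = 51x + C₀.
Solve for y: y = 1/(1 + Ce^(-51x)).


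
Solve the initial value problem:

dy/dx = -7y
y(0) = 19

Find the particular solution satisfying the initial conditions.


General solution of y' = -7y is y = Ce^(-7x).
Apply y(0) = 19: C = 19.
Particular solution: y = 19e^(-7x).


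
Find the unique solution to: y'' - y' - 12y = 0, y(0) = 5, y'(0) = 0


Characteristic roots of r² - r - 12 = 0 are 4, -3.
General solution y = c₁ e^(4x) + c₂ e^(-3x).
Apply y(0) = 5: c₁ + c₂ = 5. Apply y'(0) = 0: 4 c₁ - 3 c₂ = 0.
Solve: c₁ = 15/7, c₂ = 20/7.
Particular solution: y = (15/7)e^(4x) + (20/7)e^(-3x).


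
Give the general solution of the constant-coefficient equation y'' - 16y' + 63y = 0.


Characteristic equation: r² - 16r + 63 = 0.
Factor: (r - 7)(r - 9) = 0 ⇒ r = 7, 9 (distinct real).
General solution: y = C₁e^(7x) + C₂e^(9x).


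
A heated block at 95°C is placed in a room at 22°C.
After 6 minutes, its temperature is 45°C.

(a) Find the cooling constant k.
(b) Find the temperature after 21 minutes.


Newton's law: T(t) = T_a + (T₀ - T_a)e^(-kt).
(a) Use T(6) = 45: (45 - 22)/(95 - 22) = e^(-k·6), so k = -ln(0.315)/6 ≈ 0.1925.
(b) Apply k to t = 21: T(21) = 22 + (73)e^(-4.042) ≈ 23.3°C.


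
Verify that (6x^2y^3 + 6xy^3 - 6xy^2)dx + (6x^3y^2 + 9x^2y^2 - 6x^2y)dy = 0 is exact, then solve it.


Check exactness: ∂M/∂y = 18x^2y^2 + 18xy^2 - 12xy and ∂N/∂x = 18x^2y^2 + 18xy^2 - 12xy; equal, so the equation is exact.
Integrate M with respect to x (treating y as constant): ∫M dx = 2x^3y^3 + 3x^2y^3 - 3x^2y^2 + h(y).
Differentiate w.r.t. y and set equal to N: all terms match, so h'(y) = 0 and h is a constant absorbed into C.
General solution: 2x^3y^3 + 3x^2y^3 - 3x^2y^2 = C.


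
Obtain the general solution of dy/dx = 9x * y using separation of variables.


Separate variables: dy/y = 9x dx.
Integrate: ln|y| = (9/2)x^2 + C₀.
Exponentiate: y = Ce^((9/2)x^2).


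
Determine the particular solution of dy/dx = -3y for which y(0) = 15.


General solution of y' = -3y is y = Ce^(-3x).
Apply y(0) = 15: C = 15.
Particular solution: y = 15e^(-3x).


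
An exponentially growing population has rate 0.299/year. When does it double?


Exponential growth: P(t) = P₀ e^(0.299t). Set P(t)/P₀ = 2: e^(0.299t) = 2.
Solve: t = ln(2)/0.299 ≈ 2.32 years.


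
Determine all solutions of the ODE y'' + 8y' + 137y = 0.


Characteristic equation: r² + 8r + 137 = 0.
Discriminant is negative; roots r = -4 ± 11i (complex conjugate pair).
General solution uses e^(α x)(C₁ cos(β x) + C₂ sin(β x)): y = e^(-4x)(C₁cos(11x) + C₂sin(11x)).


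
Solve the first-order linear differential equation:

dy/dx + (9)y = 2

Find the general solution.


P(x) = 9, Q(x) = 2; integrating factor μ = e^(9x).
(μ y)' = 2e^(9x) ⇒ μ y = (2/9)e^(9x) + C.
Divide by μ: y = 2/9 + Ce^(-9x).


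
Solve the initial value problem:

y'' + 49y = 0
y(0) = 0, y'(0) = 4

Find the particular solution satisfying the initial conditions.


Characteristic roots of r² + 49 = 0 are ±7i, so y = C₁cos(7x) + C₂sin(7x).
Apply y(0) = 0: C₁ = 0. Differentiate and apply y'(0) = 4: 7·C₂ = 4, so C₂ = 4/7.
Particular solution: y = (4/7)sin(7x).


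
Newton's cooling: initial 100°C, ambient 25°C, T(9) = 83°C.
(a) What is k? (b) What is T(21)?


Newton's law: T(t) = T_a + (T₀ - T_a)e^(-kt).
(a) Use T(9) = 83: (83 - 25)/(100 - 25) = e^(-k·9), so k = -ln(0.773)/9 ≈ 0.0286.
(b) Apply k to t = 21: T(21) = 25 + (75)e^(-0.600) ≈ 66.2°C.


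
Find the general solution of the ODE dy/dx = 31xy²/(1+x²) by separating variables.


Separate: dy/y² = 31x/(1+x²) dx.
Integrate LHS: ∫ dy/y² = -1/y.
Integrate RHS via u = 1+x²: (31/2)ln(1+x²) + C.
Result: -1/y = (31/2)ln(1+x²) + C.


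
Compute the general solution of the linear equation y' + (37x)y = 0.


P(x) = 37x ⇒ μ = e^((37/2)x²).
Q(x) = 0 so μ y is constant: y = Ce^(-(37/2)x²).


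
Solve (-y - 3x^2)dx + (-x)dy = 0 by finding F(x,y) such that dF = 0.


Check exactness: ∂M/∂y = -1 and ∂N/∂x = -1; equal, so the equation is exact.
Integrate M with respect to x (treating y as constant): ∫M dx = -xy - x^3 + h(y).
Differentiate w.r.t. y and set equal to N: all terms match, so h'(y) = 0 and h is a constant absorbed into C.
General solution: -xy - x^3 = C.


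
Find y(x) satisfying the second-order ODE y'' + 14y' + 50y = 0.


Characteristic equation: r² + 14r + 50 = 0.
Discriminant is negative; roots r = -7 ± 1i (complex conjugate pair).
General solution uses e^(α x)(C₁ cos(β x) + C₂ sin(β x)): y = e^(-7x)(C₁cos(x) + C₂sin(x)).


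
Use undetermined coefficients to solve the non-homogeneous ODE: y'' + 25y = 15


Homogeneous part: r² + 25 = 0 ⇒ r = ±5i, so y_h = C₁cos(5x) + C₂sin(5x).
Try constant y_p = A; plug in: 25A = 15 ⇒ A = 3/5.
General solution: y = C₁cos(5x) + C₂sin(5x) + 3/5.


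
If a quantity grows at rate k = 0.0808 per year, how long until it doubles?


Exponential growth: P(t) = P₀ e^(0.0808t). Set P(t)/P₀ = 2: e^(0.0808t) = 2.
Solve: t = ln(2)/0.0808 ≈ 8.58 years.


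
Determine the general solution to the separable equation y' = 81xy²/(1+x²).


Separate: dy/y² = 81x/(1+x²) dx.
Integrate LHS: ∫ dy/y² = -1/y.
Integrate RHS via u = 1+x²: (81/2)ln(1+x²) + C.
Result: -1/y = (81/2)ln(1+x²) + C.


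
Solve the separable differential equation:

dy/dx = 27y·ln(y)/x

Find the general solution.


Separate: dy/[y ln(y)] = 27 dx/x.
Substitute u = ln(y): du/u = 27 dx/x.
Integrate: ln|ln(y)| = 27ln|x| + C₀, hence ln(y) = C·x^27.


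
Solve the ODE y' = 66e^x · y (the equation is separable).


Separate variables: dy/y = 66e^x dx.
Integrate: ln|y| = 66e^x + C₀.
Exponentiate: y = Ce^(66e^x).


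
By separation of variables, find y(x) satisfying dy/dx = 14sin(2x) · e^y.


Separate: e^(-y) dy = 14sin(2x) dx.
Integrate: -e^(-y) = -7cos(2x) + C₀.
Rearrange: e^(-y) = 7cos(2x) + C.


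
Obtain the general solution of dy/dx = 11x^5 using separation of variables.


Integrate both sides with respect to x: y = ∫ 11x^5 dx = (11/6)x^6 + C.


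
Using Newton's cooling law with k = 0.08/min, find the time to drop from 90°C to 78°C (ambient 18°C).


From T(t) = T_a + (T₀ - T_a)e^(-kt), set T(t) = 78:
(78 - 18) / (90 - 18) = e^(-0.08t), so t = -ln(0.833)/0.08 ≈ 2.3 minutes.


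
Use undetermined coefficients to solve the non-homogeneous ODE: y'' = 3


Characteristic polynomial (r - 0)² = 0; repeated root r = 0.
y_h = (C₁ + C₂x). Forcing matches the repeated root (resonance), so try y_p = Ax².
Substitute and solve for A: 2A = 3, so A = 3/2.
General solution: y = C₁ + C₂x + (3/2)x².


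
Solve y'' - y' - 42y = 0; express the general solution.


Characteristic equation: r² - r - 42 = 0.
Factor: (r + 6)(r - 7) = 0 ⇒ r = -6, 7 (distinct real).
General solution: y = C₁e^(-6x) + C₂e^(7x).


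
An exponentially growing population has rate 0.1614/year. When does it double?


Exponential growth: P(t) = P₀ e^(0.1614t). Set P(t)/P₀ = 2: e^(0.1614t) = 2.
Solve: t = ln(2)/0.1614 ≈ 4.29 years.


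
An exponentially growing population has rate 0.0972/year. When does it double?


Exponential growth: P(t) = P₀ e^(0.0972t). Set P(t)/P₀ = 2: e^(0.0972t) = 2.
Solve: t = ln(2)/0.0972 ≈ 7.13 years.


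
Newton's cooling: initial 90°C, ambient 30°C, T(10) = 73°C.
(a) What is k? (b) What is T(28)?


Newton's law: T(t) = T_a + (T₀ - T_a)e^(-kt).
(a) Use T(10) = 73: (73 - 30)/(90 - 30) = e^(-k·10), so k = -ln(0.717)/10 ≈ 0.0333.
(b) Apply k to t = 28: T(28) = 30 + (60)e^(-0.933) ≈ 53.6°C.


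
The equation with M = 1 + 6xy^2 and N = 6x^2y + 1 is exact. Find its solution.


Check exactness: ∂M/∂y = 12xy and ∂N/∂x = 12xy; equal, so the equation is exact.
Integrate M with respect to x (treating y as constant): ∫M dx = x + 3x^2y^2 + h(y).
Differentiate w.r.t. y and set equal to N: the x-dependent terms already match, leaving h'(y) = 1. Integrate: h(y) = y.
So F(x,y) = x + 3x^2y^2 + y.
General solution: x + 3x^2y^2 + y = C.


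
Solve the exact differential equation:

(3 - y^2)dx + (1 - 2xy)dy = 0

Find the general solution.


Check exactness: ∂M/∂y = -2y and ∂N/∂x = -2y; equal, so the equation is exact.
Integrate M with respect to x (treating y as constant): ∫M dx = 3x - xy^2 + h(y).
Differentiate w.r.t. y and set equal to N: the x-dependent terms already match, leaving h'(y) = 1. Integrate: h(y) = y.
So F(x,y) = 3x + y - xy^2.
General solution: 3x + y - xy^2 = C.


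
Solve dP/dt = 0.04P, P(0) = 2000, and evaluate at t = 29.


The ODE dP/dt = 0.04P has solution P(t) = P(0)e^(0.04t).
Substitute P(0) = 2000 and t = 29: P(29) = 2000 e^(1.16) ≈ 6380.


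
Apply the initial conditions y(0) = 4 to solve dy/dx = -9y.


General solution of y' = -9y is y = Ce^(-9x).
Apply y(0) = 4: C = 4.
Particular solution: y = 4e^(-9x).


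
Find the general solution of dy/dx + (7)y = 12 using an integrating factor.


P(x) = 7, Q(x) = 12; integrating factor μ = e^(7x).
(μ y)' = 12e^(7x) ⇒ μ y = (12/7)e^(7x) + C.
Divide by μ: y = 12/7 + Ce^(-7x).


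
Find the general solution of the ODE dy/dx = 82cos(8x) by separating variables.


g(y) = 1, so integrate directly: y = ∫ 82cos(8x) dx = (41/4)sin(8x) + C.


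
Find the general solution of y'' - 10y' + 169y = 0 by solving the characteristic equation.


Characteristic equation: r² - 10r + 169 = 0.
Discriminant is negative; roots r = 5 ± 12i (complex conjugate pair).
General solution uses e^(α x)(C₁ cos(β x) + C₂ sin(β x)): y = e^(5x)(C₁cos(12x) + C₂sin(12x)).


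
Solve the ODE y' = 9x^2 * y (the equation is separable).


Separate variables: dy/y = 9x^2 dx.
Integrate: ln|y| = 3x^3 + C₀.
Exponentiate: y = Ce^(3x^3).


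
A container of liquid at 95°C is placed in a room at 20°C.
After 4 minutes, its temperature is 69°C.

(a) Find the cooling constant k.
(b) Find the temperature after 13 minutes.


Newton's law: T(t) = T_a + (T₀ - T_a)e^(-kt).
(a) Use T(4) = 69: (69 - 20)/(95 - 20) = e^(-k·4), so k = -ln(0.653)/4 ≈ 0.1064.
(b) Apply k to t = 13: T(13) = 20 + (75)e^(-1.383) ≈ 38.8°C.


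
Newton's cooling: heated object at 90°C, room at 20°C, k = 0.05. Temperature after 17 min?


Newton's law: dT/dt = -k(T - T_a) has solution T(t) = T_a + (T₀ - T_a)e^(-kt).
Plug in T_a = 20, T₀ = 90, k = 0.05, t = 17: T(17) = 20 + (70)e^(-0.85) ≈ 49.9°C.


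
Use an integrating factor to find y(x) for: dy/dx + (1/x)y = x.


P(x) = 1/x ⇒ μ = x^1.
(x^1 y)' = x^1·x^1 = x^2.
Integrate: x^1 y = x^3/(3) + C.
Solve for y: y = (1/3)x^2 + C/x^1.


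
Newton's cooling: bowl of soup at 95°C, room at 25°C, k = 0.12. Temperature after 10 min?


Newton's law: dT/dt = -k(T - T_a) has solution T(t) = T_a + (T₀ - T_a)e^(-kt).
Plug in T_a = 25, T₀ = 95, k = 0.12, t = 10: T(10) = 25 + (70)e^(-1.20) ≈ 46.1°C.


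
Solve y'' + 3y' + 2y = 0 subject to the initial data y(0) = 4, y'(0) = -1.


Characteristic roots of r² + 3r + 2 = 0 are -2, -1.
General solution y = c₁ e^(-2x) + c₂ e^(-x).
Apply y(0) = 4: c₁ + c₂ = 4. Apply y'(0) = -1: -2 c₁ - 1 c₂ = -1.
Solve: c₁ = -3, c₂ = 7.
Particular solution: y = -3e^(-2x) + 7e^(-x).


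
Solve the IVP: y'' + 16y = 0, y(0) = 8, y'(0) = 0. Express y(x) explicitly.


Characteristic roots of r² + 16 = 0 are ±4i, so y = C₁cos(4x) + C₂sin(4x).
Apply y(0) = 8: C₁ = 8. Differentiate and apply y'(0) = 0: 4·C₂ = 0, so C₂ = 0.
Particular solution: y = 8cos(4x).


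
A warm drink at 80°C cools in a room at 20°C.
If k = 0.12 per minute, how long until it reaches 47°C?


From T(t) = T_a + (T₀ - T_a)e^(-kt), set T(t) = 47:
(47 - 20) / (80 - 20) = e^(-0.12t), so t = -ln(0.450)/0.12 ≈ 6.7 minutes.


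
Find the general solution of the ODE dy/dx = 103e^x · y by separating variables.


Separate variables: dy/y = 103e^x dx.
Integrate: ln|y| = 103e^x + C₀.
Exponentiate: y = Ce^(103e^x).


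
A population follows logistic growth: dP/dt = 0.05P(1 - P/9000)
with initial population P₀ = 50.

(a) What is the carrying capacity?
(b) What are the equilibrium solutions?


Logistic ODE dP/dt = 0.05P(1 - P/9000) has equilibria where dP/dt = 0, i.e. P = 0 or P = 9000.
The coefficient (1 - P/K) = 0 when P = K, identifying K = 9000 as the carrying capacity.
(a) K = 9000; (b) equilibria P = 0 and P = 9000.


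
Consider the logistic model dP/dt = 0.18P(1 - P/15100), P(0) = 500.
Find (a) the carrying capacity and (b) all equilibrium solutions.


Logistic ODE dP/dt = 0.18P(1 - P/15100) has equilibria where dP/dt = 0, i.e. P = 0 or P = 15100.
The coefficient (1 - P/K) = 0 when P = K, identifying K = 15100 as the carrying capacity.
(a) K = 15100; (b) equilibria P = 0 and P = 15100.


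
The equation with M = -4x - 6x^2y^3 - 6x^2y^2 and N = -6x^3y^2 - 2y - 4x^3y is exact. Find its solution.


Check exactness: ∂M/∂y = -18x^2y^2 - 12x^2y and ∂N/∂x = -18x^2y^2 - 12x^2y; equal, so the equation is exact.
Integrate M with respect to x (treating y as constant): ∫M dx = -2x^2 - 2x^3y^3 - 2x^3y^2 + h(y).
Differentiate w.r.t. y and set equal to N: the x-dependent terms already match, leaving h'(y) = -2y. Integrate: h(y) = -y^2.
So F(x,y) = -2x^2 - 2x^3y^3 - y^2 - 2x^3y^2.
General solution: -2x^2 - 2x^3y^3 - y^2 - 2x^3y^2 = C.


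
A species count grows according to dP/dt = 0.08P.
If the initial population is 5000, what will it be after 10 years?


The ODE dP/dt = 0.08P has solution P(t) = P(0)e^(0.08t).
Substitute P(0) = 5000 and t = 10: P(10) = 5000 e^(0.80) ≈ 11128.


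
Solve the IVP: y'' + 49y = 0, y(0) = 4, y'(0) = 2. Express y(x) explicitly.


Characteristic roots of r² + 49 = 0 are ±7i, so y = C₁cos(7x) + C₂sin(7x).
Apply y(0) = 4: C₁ = 4. Differentiate and apply y'(0) = 2: 7·C₂ = 2, so C₂ = 2/7.
Particular solution: y = 4cos(7x) + (2/7)sin(7x).


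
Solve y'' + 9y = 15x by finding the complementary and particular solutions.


Homogeneous: r² + 9 = 0 ⇒ r = ±3i, y_h = C₁cos(3x) + C₂sin(3x).
Polynomial forcing; try y_p = Ax + B. Then y_p'' + 9 y_p = 9(Ax + B) = 15x, so B = 0 and A = 5/3.
General solution: y = C₁cos(3x) + C₂sin(3x) + (5/3)x.


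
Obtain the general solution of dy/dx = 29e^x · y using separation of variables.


Separate variables: dy/y = 29e^x dx.
Integrate: ln|y| = 29e^x + C₀.
Exponentiate: y = Ce^(29e^x).


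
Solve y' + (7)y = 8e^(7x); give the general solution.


P(x) = 7 ⇒ μ = e^(7x).
(μ y)' = 8e^(14x) ⇒ μ y = (8/14)e^(14x) + C.
Divide by μ: y = (4/7)e^(7x) + Ce^(-7x).


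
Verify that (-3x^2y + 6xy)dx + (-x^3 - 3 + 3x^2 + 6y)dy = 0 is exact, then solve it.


Check exactness: ∂M/∂y = -3x^2 + 6x and ∂N/∂x = -3x^2 + 6x; equal, so the equation is exact.
Integrate M with respect to x (treating y as constant): ∫M dx = -x^3y + 3x^2y + h(y).
Differentiate w.r.t. y and set equal to N: the x-dependent terms already match, leaving h'(y) = -3 + 6y. Integrate: h(y) = -3y + 3y^2.
So F(x,y) = -x^3y - 3y + 3x^2y + 3y^2.
General solution: -x^3y - 3y + 3x^2y + 3y^2 = C.


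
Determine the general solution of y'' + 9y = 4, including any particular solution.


Homogeneous part: r² + 9 = 0 ⇒ r = ±3i, so y_h = C₁cos(3x) + C₂sin(3x).
Try constant y_p = A; plug in: 9A = 4 ⇒ A = 4/9.
General solution: y = C₁cos(3x) + C₂sin(3x) + 4/9.
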